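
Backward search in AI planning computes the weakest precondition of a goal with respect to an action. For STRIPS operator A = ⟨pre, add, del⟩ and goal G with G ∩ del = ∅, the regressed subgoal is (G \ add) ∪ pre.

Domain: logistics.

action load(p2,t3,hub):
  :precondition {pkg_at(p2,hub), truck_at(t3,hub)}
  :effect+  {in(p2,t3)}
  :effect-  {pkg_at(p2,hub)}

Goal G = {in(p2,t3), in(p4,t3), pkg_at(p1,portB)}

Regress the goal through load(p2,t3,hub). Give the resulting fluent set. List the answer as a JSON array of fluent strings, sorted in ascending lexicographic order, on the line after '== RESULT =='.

Compute (G \ add) ∪ pre:
  G ∩ del = {}  (empty — regression defined)
  G \ add = {in(p2,t3), in(p4,t3), pkg_at(p1,portB)} \ {in(p2,t3)} = {in(p4,t3), pkg_at(p1,portB)}
  ∪ pre   = {in(p4,t3), pkg_at(p1,portB)} ∪ {pkg_at(p2,hub), truck_at(t3,hub)}
          = {in(p4,t3), pkg_at(p1,portB), pkg_at(p2,hub), truck_at(t3,hub)}

== RESULT ==
["in(p4,t3)", "pkg_at(p1,portB)", "pkg_at(p2,hub)", "truck_at(t3,hub)"]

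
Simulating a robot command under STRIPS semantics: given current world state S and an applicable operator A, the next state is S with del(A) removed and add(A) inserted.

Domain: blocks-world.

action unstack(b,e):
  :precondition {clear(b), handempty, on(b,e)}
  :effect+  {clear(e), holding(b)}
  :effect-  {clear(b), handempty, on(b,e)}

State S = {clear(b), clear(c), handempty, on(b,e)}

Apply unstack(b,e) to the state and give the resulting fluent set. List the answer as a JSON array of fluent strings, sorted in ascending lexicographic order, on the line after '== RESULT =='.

Progress:
  pre ⊆ S: {clear(b), handempty, on(b,e)} ⊆ S  — applicable
  S \ del = {clear(c)}
  ∪ add   = {clear(c), clear(e), holding(b)}

== RESULT ==
["clear(c)", "clear(e)", "holding(b)"]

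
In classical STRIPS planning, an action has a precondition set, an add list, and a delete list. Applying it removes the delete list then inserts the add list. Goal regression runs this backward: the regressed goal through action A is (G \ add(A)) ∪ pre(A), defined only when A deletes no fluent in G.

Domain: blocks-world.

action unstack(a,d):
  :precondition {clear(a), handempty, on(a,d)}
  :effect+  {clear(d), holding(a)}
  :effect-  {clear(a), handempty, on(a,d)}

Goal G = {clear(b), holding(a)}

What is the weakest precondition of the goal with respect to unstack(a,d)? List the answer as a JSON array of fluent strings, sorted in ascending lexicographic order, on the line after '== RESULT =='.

Compute (G \ add) ∪ pre:
  G ∩ del = {}  (empty — regression defined)
  G \ add = {clear(b), holding(a)} \ {clear(d), holding(a)} = {clear(b)}
  ∪ pre   = {clear(b)} ∪ {clear(a), handempty, on(a,d)}
          = {clear(a), clear(b), handempty, on(a,d)}

== RESULT ==
["clear(a)", "clear(b)", "handempty", "on(a,d)"]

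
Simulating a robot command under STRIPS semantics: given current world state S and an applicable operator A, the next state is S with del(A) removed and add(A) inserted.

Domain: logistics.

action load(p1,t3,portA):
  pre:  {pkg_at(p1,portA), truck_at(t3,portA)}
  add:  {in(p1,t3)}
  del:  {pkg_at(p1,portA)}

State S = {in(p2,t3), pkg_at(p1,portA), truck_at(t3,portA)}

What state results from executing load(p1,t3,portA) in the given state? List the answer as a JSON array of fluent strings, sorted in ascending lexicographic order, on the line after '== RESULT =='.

Progress:
  pre ⊆ S: {pkg_at(p1,portA), truck_at(t3,portA)} ⊆ S  — applicable
  S \ del = {in(p2,t3), truck_at(t3,portA)}
  ∪ add   = {in(p1,t3), in(p2,t3), truck_at(t3,portA)}

== RESULT ==
["in(p1,t3)", "in(p2,t3)", "truck_at(t3,portA)"]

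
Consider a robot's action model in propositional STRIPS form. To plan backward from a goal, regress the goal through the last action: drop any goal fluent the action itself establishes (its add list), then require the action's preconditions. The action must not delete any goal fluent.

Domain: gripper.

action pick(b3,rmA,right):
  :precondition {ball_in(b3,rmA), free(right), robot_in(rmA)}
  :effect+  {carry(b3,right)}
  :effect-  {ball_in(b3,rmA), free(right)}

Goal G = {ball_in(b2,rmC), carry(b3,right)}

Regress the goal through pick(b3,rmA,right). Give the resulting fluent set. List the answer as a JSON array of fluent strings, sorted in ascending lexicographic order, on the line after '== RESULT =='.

Regress:
  G ∩ del = {}  (empty — regression defined)
  G \ add = {ball_in(b2,rmC), carry(b3,right)} \ {carry(b3,right)} = {ball_in(b2,rmC)}
  ∪ pre   = {ball_in(b2,rmC)} ∪ {ball_in(b3,rmA), free(right), robot_in(rmA)}
          = {ball_in(b2,rmC), ball_in(b3,rmA), free(right), robot_in(rmA)}

== RESULT ==
["ball_in(b2,rmC)", "ball_in(b3,rmA)", "free(right)", "robot_in(rmA)"]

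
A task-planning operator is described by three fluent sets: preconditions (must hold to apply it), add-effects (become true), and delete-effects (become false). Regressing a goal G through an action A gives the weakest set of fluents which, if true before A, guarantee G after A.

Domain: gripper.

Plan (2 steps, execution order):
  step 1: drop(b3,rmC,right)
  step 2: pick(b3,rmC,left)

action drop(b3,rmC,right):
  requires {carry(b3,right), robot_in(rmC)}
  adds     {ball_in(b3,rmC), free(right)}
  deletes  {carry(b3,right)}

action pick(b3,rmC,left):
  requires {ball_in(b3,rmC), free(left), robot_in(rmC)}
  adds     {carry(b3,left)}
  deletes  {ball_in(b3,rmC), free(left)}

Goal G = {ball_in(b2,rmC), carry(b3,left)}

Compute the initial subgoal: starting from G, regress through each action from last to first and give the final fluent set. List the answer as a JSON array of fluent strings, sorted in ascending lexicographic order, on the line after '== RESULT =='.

Regress step by step:
  through step 2 (pick(b3,rmC,left)): drop {carry(b3,left)}, keep {ball_in(b2,rmC)}, require {ball_in(b3,rmC), free(left), robot_in(rmC)}
    → {ball_in(b2,rmC), ball_in(b3,rmC), free(left), robot_in(rmC)}
  through step 1 (drop(b3,rmC,right)): drop {ball_in(b3,rmC)}, keep {ball_in(b2,rmC), free(left), robot_in(rmC)}, require {carry(b3,right), robot_in(rmC)}
    → {ball_in(b2,rmC), carry(b3,right), free(left), robot_in(rmC)}

== RESULT ==
["ball_in(b2,rmC)", "carry(b3,right)", "free(left)", "robot_in(rmC)"]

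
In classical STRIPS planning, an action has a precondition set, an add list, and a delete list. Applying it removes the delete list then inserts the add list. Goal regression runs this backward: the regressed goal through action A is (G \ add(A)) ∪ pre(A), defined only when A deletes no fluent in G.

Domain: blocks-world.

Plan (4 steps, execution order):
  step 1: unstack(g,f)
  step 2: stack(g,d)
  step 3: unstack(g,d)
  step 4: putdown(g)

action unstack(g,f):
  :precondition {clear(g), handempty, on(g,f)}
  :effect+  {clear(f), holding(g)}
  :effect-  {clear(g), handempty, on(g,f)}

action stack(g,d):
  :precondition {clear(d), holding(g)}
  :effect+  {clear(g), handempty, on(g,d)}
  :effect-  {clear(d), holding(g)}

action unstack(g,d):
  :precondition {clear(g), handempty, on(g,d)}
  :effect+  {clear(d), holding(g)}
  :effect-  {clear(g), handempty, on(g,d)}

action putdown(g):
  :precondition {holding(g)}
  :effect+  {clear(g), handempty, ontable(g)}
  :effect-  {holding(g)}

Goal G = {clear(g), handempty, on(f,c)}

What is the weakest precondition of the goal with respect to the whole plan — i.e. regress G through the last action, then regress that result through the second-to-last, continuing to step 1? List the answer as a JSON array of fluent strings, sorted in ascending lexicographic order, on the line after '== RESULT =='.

Regress step by step:
  through step 4 (putdown(g)): drop {clear(g), handempty}, keep {on(f,c)}, require {holding(g)}
    → {holding(g), on(f,c)}
  through step 3 (unstack(g,d)): drop {holding(g)}, keep {on(f,c)}, require {clear(g), handempty, on(g,d)}
    → {clear(g), handempty, on(f,c), on(g,d)}
  through step 2 (stack(g,d)): drop {clear(g), handempty, on(g,d)}, keep {on(f,c)}, require {clear(d), holding(g)}
    → {clear(d), holding(g), on(f,c)}
  through step 1 (unstack(g,f)): drop {holding(g)}, keep {clear(d), on(f,c)}, require {clear(g), handempty, on(g,f)}
    → {clear(d), clear(g), handempty, on(f,c), on(g,f)}

== RESULT ==
["clear(d)", "clear(g)", "handempty", "on(f,c)", "on(g,f)"]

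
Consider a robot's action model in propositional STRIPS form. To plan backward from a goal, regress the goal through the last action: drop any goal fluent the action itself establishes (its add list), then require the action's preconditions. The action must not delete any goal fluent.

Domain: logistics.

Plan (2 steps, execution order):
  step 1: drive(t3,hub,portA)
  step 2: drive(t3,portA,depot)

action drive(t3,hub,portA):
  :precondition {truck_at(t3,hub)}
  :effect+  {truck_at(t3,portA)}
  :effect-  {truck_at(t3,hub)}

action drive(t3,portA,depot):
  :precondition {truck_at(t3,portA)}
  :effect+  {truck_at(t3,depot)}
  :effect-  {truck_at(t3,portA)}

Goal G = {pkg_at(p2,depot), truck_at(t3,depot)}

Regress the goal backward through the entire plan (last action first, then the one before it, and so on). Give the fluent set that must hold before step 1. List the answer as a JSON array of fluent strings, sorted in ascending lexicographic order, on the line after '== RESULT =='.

Work backward from the goal:
  through step 2 (drive(t3,portA,depot)): drop {truck_at(t3,depot)}, keep {pkg_at(p2,depot)}, require {truck_at(t3,portA)}
    → {pkg_at(p2,depot), truck_at(t3,portA)}
  through step 1 (drive(t3,hub,portA)): drop {truck_at(t3,portA)}, keep {pkg_at(p2,depot)}, require {truck_at(t3,hub)}
    → {pkg_at(p2,depot), truck_at(t3,hub)}

== RESULT ==
["pkg_at(p2,depot)", "truck_at(t3,hub)"]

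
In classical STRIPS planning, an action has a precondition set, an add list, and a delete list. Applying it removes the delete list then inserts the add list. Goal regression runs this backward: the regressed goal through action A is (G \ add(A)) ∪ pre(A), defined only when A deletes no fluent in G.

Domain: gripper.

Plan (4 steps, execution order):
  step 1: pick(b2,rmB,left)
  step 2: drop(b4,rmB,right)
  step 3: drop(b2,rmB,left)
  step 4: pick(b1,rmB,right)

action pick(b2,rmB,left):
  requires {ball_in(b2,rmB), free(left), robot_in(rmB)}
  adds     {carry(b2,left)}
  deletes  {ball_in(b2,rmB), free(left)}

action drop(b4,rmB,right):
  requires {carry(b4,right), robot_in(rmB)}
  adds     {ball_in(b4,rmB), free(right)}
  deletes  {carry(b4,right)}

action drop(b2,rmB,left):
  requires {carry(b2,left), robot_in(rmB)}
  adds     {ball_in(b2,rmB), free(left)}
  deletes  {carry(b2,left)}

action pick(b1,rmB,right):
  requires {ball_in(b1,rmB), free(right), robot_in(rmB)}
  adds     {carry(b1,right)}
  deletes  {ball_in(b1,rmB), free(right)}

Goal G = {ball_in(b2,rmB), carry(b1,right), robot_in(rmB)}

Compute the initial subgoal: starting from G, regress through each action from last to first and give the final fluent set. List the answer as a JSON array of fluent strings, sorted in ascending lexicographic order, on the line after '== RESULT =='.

Regress step by step:
  through step 4 (pick(b1,rmB,right)): drop {carry(b1,right)}, keep {ball_in(b2,rmB), robot_in(rmB)}, require {ball_in(b1,rmB), free(right), robot_in(rmB)}
    → {ball_in(b1,rmB), ball_in(b2,rmB), free(right), robot_in(rmB)}
  through step 3 (drop(b2,rmB,left)): drop {ball_in(b2,rmB)}, keep {ball_in(b1,rmB), free(right), robot_in(rmB)}, require {carry(b2,left), robot_in(rmB)}
    → {ball_in(b1,rmB), carry(b2,left), free(right), robot_in(rmB)}
  through step 2 (drop(b4,rmB,right)): drop {free(right)}, keep {ball_in(b1,rmB), carry(b2,left), robot_in(rmB)}, require {carry(b4,right), robot_in(rmB)}
    → {ball_in(b1,rmB), carry(b2,left), carry(b4,right), robot_in(rmB)}
  through step 1 (pick(b2,rmB,left)): drop {carry(b2,left)}, keep {ball_in(b1,rmB), carry(b4,right), robot_in(rmB)}, require {ball_in(b2,rmB), free(left), robot_in(rmB)}
    → {ball_in(b1,rmB), ball_in(b2,rmB), carry(b4,right), free(left), robot_in(rmB)}

== RESULT ==
["ball_in(b1,rmB)", "ball_in(b2,rmB)", "carry(b4,right)", "free(left)", "robot_in(rmB)"]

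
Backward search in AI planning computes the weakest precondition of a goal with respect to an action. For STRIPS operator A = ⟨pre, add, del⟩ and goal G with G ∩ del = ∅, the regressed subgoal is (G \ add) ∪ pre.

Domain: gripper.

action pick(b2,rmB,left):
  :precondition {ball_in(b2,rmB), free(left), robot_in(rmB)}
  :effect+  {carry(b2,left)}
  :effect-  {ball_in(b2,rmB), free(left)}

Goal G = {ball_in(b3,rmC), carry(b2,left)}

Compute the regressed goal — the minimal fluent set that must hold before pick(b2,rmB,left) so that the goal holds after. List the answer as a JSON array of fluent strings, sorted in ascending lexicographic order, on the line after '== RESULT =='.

Compute (G \ add) ∪ pre:
  G ∩ del = {}  (empty — regression defined)
  G \ add = {ball_in(b3,rmC), carry(b2,left)} \ {carry(b2,left)} = {ball_in(b3,rmC)}
  ∪ pre   = {ball_in(b3,rmC)} ∪ {ball_in(b2,rmB), free(left), robot_in(rmB)}
          = {ball_in(b2,rmB), ball_in(b3,rmC), free(left), robot_in(rmB)}

== RESULT ==
["ball_in(b2,rmB)", "ball_in(b3,rmC)", "free(left)", "robot_in(rmB)"]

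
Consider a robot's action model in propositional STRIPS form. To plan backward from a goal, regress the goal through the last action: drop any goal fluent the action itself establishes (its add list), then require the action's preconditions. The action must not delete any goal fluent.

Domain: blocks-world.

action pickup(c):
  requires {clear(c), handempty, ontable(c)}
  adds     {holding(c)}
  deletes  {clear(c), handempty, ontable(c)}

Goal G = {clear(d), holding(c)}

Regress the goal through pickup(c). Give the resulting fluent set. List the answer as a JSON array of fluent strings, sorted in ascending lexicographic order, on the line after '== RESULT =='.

Regress:
  G ∩ del = {}  (empty — regression defined)
  G \ add = {clear(d), holding(c)} \ {holding(c)} = {clear(d)}
  ∪ pre   = {clear(d)} ∪ {clear(c), handempty, ontable(c)}
          = {clear(c), clear(d), handempty, ontable(c)}

== RESULT ==
["clear(c)", "clear(d)", "handempty", "ontable(c)"]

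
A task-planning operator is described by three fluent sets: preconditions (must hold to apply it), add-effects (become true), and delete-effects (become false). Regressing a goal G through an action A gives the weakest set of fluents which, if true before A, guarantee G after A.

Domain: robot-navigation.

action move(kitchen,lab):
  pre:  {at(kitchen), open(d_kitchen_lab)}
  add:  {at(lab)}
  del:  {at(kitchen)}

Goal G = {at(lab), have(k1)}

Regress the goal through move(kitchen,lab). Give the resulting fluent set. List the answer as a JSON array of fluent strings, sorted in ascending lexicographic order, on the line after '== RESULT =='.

Compute (G \ add) ∪ pre:
  G ∩ del = {}  (empty — regression defined)
  G \ add = {at(lab), have(k1)} \ {at(lab)} = {have(k1)}
  ∪ pre   = {have(k1)} ∪ {at(kitchen), open(d_kitchen_lab)}
          = {at(kitchen), have(k1), open(d_kitchen_lab)}

== RESULT ==
["at(kitchen)", "have(k1)", "open(d_kitchen_lab)"]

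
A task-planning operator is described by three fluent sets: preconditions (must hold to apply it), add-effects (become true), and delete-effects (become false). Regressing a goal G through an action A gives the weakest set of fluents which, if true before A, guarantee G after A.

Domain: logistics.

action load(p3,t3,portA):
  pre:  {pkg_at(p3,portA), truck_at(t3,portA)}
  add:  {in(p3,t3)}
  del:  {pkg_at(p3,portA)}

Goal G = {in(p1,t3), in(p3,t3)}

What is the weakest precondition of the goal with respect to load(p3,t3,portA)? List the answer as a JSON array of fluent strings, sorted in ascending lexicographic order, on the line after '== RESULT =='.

Regress:
  G ∩ del = {}  (empty — regression defined)
  G \ add = {in(p1,t3), in(p3,t3)} \ {in(p3,t3)} = {in(p1,t3)}
  ∪ pre   = {in(p1,t3)} ∪ {pkg_at(p3,portA), truck_at(t3,portA)}
          = {in(p1,t3), pkg_at(p3,portA), truck_at(t3,portA)}

== RESULT ==
["in(p1,t3)", "pkg_at(p3,portA)", "truck_at(t3,portA)"]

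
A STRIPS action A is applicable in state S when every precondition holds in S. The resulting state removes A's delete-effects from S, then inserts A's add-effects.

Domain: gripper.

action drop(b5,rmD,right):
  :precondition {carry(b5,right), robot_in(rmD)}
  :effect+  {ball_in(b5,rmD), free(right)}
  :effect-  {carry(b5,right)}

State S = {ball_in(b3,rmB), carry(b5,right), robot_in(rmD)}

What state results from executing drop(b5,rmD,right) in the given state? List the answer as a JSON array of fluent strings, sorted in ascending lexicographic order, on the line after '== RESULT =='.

Progress:
  pre ⊆ S: {carry(b5,right), robot_in(rmD)} ⊆ S  — applicable
  S \ del = {ball_in(b3,rmB), robot_in(rmD)}
  ∪ add   = {ball_in(b3,rmB), ball_in(b5,rmD), free(right), robot_in(rmD)}

== RESULT ==
["ball_in(b3,rmB)", "ball_in(b5,rmD)", "free(right)", "robot_in(rmD)"]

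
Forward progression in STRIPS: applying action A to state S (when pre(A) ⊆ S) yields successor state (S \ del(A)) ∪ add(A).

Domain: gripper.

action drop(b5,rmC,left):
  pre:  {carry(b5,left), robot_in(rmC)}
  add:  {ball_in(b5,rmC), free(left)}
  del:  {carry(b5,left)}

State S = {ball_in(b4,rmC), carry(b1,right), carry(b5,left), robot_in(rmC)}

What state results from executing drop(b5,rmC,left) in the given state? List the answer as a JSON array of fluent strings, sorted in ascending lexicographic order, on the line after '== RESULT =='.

Compute (S \ del) ∪ add:
  pre ⊆ S: {carry(b5,left), robot_in(rmC)} ⊆ S  — applicable
  S \ del = {ball_in(b4,rmC), carry(b1,right), robot_in(rmC)}
  ∪ add   = {ball_in(b4,rmC), ball_in(b5,rmC), carry(b1,right), free(left), robot_in(rmC)}

== RESULT ==
["ball_in(b4,rmC)", "ball_in(b5,rmC)", "carry(b1,right)", "free(left)", "robot_in(rmC)"]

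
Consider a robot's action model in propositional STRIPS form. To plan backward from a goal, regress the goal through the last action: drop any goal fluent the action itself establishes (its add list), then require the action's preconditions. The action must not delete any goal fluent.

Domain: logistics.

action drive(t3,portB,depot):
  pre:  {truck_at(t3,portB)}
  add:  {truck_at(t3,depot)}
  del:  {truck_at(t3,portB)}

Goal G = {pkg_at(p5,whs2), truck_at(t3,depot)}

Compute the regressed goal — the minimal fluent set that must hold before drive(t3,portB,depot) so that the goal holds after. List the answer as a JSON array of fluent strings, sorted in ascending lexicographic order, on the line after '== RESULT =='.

Regress:
  G ∩ del = {}  (empty — regression defined)
  G \ add = {pkg_at(p5,whs2), truck_at(t3,depot)} \ {truck_at(t3,depot)} = {pkg_at(p5,whs2)}
  ∪ pre   = {pkg_at(p5,whs2)} ∪ {truck_at(t3,portB)}
          = {pkg_at(p5,whs2), truck_at(t3,portB)}

== RESULT ==
["pkg_at(p5,whs2)", "truck_at(t3,portB)"]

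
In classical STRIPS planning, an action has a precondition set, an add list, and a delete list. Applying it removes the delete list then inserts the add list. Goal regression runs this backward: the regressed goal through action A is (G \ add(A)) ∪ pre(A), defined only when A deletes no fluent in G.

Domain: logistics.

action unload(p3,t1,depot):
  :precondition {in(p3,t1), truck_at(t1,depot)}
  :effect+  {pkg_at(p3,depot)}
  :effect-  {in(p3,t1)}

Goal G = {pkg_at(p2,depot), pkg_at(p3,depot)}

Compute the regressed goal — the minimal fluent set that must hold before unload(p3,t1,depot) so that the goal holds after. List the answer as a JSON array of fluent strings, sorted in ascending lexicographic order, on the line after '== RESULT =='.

Compute (G \ add) ∪ pre:
  G ∩ del = {}  (empty — regression defined)
  G \ add = {pkg_at(p2,depot), pkg_at(p3,depot)} \ {pkg_at(p3,depot)} = {pkg_at(p2,depot)}
  ∪ pre   = {pkg_at(p2,depot)} ∪ {in(p3,t1), truck_at(t1,depot)}
          = {in(p3,t1), pkg_at(p2,depot), truck_at(t1,depot)}

== RESULT ==
["in(p3,t1)", "pkg_at(p2,depot)", "truck_at(t1,depot)"]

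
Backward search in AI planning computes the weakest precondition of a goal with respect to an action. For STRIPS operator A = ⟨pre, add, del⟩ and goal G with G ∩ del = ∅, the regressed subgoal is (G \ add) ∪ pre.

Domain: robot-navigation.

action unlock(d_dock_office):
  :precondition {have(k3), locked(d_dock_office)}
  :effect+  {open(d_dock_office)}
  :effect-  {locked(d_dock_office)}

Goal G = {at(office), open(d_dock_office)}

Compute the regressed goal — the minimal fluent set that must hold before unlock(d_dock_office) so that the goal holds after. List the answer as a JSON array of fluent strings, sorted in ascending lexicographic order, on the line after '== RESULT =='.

Regress:
  G ∩ del = {}  (empty — regression defined)
  G \ add = {at(office), open(d_dock_office)} \ {open(d_dock_office)} = {at(office)}
  ∪ pre   = {at(office)} ∪ {have(k3), locked(d_dock_office)}
          = {at(office), have(k3), locked(d_dock_office)}

== RESULT ==
["at(office)", "have(k3)", "locked(d_dock_office)"]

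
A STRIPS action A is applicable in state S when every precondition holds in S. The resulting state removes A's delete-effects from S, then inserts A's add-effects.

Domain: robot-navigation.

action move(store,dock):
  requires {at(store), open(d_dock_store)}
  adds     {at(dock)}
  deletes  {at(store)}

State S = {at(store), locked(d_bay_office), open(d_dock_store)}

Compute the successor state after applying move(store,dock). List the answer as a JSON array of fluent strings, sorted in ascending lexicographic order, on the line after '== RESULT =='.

Progress:
  pre ⊆ S: {at(store), open(d_dock_store)} ⊆ S  — applicable
  S \ del = {locked(d_bay_office), open(d_dock_store)}
  ∪ add   = {at(dock), locked(d_bay_office), open(d_dock_store)}

== RESULT ==
["at(dock)", "locked(d_bay_office)", "open(d_dock_store)"]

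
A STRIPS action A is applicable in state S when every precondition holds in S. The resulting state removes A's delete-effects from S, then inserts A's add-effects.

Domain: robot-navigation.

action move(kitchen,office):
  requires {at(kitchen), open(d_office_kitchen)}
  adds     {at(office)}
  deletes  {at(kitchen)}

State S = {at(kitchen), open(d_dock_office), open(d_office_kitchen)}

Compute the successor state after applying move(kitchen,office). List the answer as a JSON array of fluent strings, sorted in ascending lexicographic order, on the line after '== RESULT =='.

Compute (S \ del) ∪ add:
  pre ⊆ S: {at(kitchen), open(d_office_kitchen)} ⊆ S  — applicable
  S \ del = {open(d_dock_office), open(d_office_kitchen)}
  ∪ add   = {at(office), open(d_dock_office), open(d_office_kitchen)}

== RESULT ==
["at(office)", "open(d_dock_office)", "open(d_office_kitchen)"]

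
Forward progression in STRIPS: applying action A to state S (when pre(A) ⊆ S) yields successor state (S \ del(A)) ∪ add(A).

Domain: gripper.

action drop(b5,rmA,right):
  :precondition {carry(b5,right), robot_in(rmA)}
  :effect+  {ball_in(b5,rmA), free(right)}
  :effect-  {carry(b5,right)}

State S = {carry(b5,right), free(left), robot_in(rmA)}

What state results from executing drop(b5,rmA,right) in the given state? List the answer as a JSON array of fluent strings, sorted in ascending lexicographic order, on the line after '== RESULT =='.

Progress:
  pre ⊆ S: {carry(b5,right), robot_in(rmA)} ⊆ S  — applicable
  S \ del = {free(left), robot_in(rmA)}
  ∪ add   = {ball_in(b5,rmA), free(left), free(right), robot_in(rmA)}

== RESULT ==
["ball_in(b5,rmA)", "free(left)", "free(right)", "robot_in(rmA)"]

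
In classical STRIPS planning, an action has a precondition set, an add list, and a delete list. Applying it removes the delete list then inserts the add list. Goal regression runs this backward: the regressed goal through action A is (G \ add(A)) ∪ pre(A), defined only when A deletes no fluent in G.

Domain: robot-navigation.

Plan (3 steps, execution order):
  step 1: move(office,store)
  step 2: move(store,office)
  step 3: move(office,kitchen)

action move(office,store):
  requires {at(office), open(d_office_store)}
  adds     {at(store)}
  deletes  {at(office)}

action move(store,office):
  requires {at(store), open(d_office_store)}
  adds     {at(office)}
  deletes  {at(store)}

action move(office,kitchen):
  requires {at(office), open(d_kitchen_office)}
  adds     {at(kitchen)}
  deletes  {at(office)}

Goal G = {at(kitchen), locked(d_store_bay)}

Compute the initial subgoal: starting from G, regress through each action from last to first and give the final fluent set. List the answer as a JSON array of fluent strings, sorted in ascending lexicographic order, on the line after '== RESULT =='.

Work backward from the goal:
  through step 3 (move(office,kitchen)): drop {at(kitchen)}, keep {locked(d_store_bay)}, require {at(office), open(d_kitchen_office)}
    → {at(office), locked(d_store_bay), open(d_kitchen_office)}
  through step 2 (move(store,office)): drop {at(office)}, keep {locked(d_store_bay), open(d_kitchen_office)}, require {at(store), open(d_office_store)}
    → {at(store), locked(d_store_bay), open(d_kitchen_office), open(d_office_store)}
  through step 1 (move(office,store)): drop {at(store)}, keep {locked(d_store_bay), open(d_kitchen_office), open(d_office_store)}, require {at(office), open(d_office_store)}
    → {at(office), locked(d_store_bay), open(d_kitchen_office), open(d_office_store)}

== RESULT ==
["at(office)", "locked(d_store_bay)", "open(d_kitchen_office)", "open(d_office_store)"]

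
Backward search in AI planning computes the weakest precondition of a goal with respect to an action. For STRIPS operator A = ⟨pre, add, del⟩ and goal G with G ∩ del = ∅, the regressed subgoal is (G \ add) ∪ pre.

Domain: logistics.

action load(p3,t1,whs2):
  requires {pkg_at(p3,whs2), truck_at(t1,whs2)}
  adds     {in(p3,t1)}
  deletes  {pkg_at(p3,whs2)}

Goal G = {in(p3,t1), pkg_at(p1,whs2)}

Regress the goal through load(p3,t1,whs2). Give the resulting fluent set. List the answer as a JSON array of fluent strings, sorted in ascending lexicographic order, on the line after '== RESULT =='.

Compute (G \ add) ∪ pre:
  G ∩ del = {}  (empty — regression defined)
  G \ add = {in(p3,t1), pkg_at(p1,whs2)} \ {in(p3,t1)} = {pkg_at(p1,whs2)}
  ∪ pre   = {pkg_at(p1,whs2)} ∪ {pkg_at(p3,whs2), truck_at(t1,whs2)}
          = {pkg_at(p1,whs2), pkg_at(p3,whs2), truck_at(t1,whs2)}

== RESULT ==
["pkg_at(p1,whs2)", "pkg_at(p3,whs2)", "truck_at(t1,whs2)"]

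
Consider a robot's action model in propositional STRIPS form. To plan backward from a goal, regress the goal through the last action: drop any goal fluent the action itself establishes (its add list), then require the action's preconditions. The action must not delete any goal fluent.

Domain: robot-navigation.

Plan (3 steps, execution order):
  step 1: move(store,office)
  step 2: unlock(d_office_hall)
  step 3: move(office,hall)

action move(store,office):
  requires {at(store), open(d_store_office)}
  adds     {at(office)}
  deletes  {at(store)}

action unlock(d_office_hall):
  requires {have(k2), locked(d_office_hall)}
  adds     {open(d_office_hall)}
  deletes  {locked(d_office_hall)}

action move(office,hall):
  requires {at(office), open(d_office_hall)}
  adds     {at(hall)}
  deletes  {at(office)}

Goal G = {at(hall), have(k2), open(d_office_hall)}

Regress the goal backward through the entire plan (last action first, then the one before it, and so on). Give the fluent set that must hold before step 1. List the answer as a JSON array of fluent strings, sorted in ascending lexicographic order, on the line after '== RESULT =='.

Work backward from the goal:
  through step 3 (move(office,hall)): drop {at(hall)}, keep {have(k2), open(d_office_hall)}, require {at(office), open(d_office_hall)}
    → {at(office), have(k2), open(d_office_hall)}
  through step 2 (unlock(d_office_hall)): drop {open(d_office_hall)}, keep {at(office), have(k2)}, require {have(k2), locked(d_office_hall)}
    → {at(office), have(k2), locked(d_office_hall)}
  through step 1 (move(store,office)): drop {at(office)}, keep {have(k2), locked(d_office_hall)}, require {at(store), open(d_store_office)}
    → {at(store), have(k2), locked(d_office_hall), open(d_store_office)}

== RESULT ==
["at(store)", "have(k2)", "locked(d_office_hall)", "open(d_store_office)"]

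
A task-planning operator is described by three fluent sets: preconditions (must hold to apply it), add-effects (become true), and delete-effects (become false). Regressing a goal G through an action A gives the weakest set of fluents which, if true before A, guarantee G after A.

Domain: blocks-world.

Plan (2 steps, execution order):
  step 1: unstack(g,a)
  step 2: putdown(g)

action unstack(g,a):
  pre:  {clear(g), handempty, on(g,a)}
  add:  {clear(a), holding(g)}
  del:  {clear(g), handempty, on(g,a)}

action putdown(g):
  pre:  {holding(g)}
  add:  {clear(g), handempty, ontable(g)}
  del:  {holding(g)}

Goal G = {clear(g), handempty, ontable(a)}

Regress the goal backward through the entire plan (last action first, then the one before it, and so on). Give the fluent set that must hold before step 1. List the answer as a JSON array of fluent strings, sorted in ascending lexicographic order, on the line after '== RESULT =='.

Regress step by step:
  through step 2 (putdown(g)): drop {clear(g), handempty}, keep {ontable(a)}, require {holding(g)}
    → {holding(g), ontable(a)}
  through step 1 (unstack(g,a)): drop {holding(g)}, keep {ontable(a)}, require {clear(g), handempty, on(g,a)}
    → {clear(g), handempty, on(g,a), ontable(a)}

== RESULT ==
["clear(g)", "handempty", "on(g,a)", "ontable(a)"]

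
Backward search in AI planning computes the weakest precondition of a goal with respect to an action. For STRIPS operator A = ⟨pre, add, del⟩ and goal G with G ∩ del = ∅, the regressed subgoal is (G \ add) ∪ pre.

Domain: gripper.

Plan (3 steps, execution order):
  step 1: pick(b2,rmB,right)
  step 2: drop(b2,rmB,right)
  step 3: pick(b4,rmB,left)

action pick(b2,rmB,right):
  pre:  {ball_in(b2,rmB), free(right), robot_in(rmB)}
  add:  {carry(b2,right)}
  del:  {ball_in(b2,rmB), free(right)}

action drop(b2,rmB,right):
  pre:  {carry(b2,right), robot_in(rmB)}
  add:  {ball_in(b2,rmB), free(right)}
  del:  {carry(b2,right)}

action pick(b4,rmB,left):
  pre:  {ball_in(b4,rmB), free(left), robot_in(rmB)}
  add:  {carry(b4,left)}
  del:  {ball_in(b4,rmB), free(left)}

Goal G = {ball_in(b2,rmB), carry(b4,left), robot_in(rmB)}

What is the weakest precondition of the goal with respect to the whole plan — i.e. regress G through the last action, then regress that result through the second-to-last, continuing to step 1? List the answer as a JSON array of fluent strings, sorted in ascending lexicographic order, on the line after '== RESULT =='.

Work backward from the goal:
  through step 3 (pick(b4,rmB,left)): drop {carry(b4,left)}, keep {ball_in(b2,rmB), robot_in(rmB)}, require {ball_in(b4,rmB), free(left), robot_in(rmB)}
    → {ball_in(b2,rmB), ball_in(b4,rmB), free(left), robot_in(rmB)}
  through step 2 (drop(b2,rmB,right)): drop {ball_in(b2,rmB)}, keep {ball_in(b4,rmB), free(left), robot_in(rmB)}, require {carry(b2,right), robot_in(rmB)}
    → {ball_in(b4,rmB), carry(b2,right), free(left), robot_in(rmB)}
  through step 1 (pick(b2,rmB,right)): drop {carry(b2,right)}, keep {ball_in(b4,rmB), free(left), robot_in(rmB)}, require {ball_in(b2,rmB), free(right), robot_in(rmB)}
    → {ball_in(b2,rmB), ball_in(b4,rmB), free(left), free(right), robot_in(rmB)}

== RESULT ==
["ball_in(b2,rmB)", "ball_in(b4,rmB)", "free(left)", "free(right)", "robot_in(rmB)"]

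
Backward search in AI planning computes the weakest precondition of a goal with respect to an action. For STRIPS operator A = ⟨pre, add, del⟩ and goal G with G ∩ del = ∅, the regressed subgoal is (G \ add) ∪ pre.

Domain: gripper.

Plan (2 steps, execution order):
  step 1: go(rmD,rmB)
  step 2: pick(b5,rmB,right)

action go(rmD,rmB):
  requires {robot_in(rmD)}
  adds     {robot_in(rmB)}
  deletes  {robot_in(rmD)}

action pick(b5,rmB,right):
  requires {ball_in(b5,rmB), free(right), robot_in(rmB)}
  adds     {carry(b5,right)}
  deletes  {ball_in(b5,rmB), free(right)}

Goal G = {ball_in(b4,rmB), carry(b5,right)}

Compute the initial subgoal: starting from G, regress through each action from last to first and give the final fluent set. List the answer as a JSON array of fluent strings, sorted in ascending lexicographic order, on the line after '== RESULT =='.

Regress step by step:
  through step 2 (pick(b5,rmB,right)): drop {carry(b5,right)}, keep {ball_in(b4,rmB)}, require {ball_in(b5,rmB), free(right), robot_in(rmB)}
    → {ball_in(b4,rmB), ball_in(b5,rmB), free(right), robot_in(rmB)}
  through step 1 (go(rmD,rmB)): drop {robot_in(rmB)}, keep {ball_in(b4,rmB), ball_in(b5,rmB), free(right)}, require {robot_in(rmD)}
    → {ball_in(b4,rmB), ball_in(b5,rmB), free(right), robot_in(rmD)}

== RESULT ==
["ball_in(b4,rmB)", "ball_in(b5,rmB)", "free(right)", "robot_in(rmD)"]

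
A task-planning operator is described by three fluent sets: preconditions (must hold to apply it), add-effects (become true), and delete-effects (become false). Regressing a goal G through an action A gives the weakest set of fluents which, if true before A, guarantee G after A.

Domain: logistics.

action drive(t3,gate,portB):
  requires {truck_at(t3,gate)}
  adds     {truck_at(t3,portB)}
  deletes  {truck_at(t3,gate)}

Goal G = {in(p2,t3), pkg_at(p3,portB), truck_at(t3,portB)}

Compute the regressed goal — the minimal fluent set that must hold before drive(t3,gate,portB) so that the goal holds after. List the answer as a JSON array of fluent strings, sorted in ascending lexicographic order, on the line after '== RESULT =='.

Regress:
  G ∩ del = {}  (empty — regression defined)
  G \ add = {in(p2,t3), pkg_at(p3,portB), truck_at(t3,portB)} \ {truck_at(t3,portB)} = {in(p2,t3), pkg_at(p3,portB)}
  ∪ pre   = {in(p2,t3), pkg_at(p3,portB)} ∪ {truck_at(t3,gate)}
          = {in(p2,t3), pkg_at(p3,portB), truck_at(t3,gate)}

== RESULT ==
["in(p2,t3)", "pkg_at(p3,portB)", "truck_at(t3,gate)"]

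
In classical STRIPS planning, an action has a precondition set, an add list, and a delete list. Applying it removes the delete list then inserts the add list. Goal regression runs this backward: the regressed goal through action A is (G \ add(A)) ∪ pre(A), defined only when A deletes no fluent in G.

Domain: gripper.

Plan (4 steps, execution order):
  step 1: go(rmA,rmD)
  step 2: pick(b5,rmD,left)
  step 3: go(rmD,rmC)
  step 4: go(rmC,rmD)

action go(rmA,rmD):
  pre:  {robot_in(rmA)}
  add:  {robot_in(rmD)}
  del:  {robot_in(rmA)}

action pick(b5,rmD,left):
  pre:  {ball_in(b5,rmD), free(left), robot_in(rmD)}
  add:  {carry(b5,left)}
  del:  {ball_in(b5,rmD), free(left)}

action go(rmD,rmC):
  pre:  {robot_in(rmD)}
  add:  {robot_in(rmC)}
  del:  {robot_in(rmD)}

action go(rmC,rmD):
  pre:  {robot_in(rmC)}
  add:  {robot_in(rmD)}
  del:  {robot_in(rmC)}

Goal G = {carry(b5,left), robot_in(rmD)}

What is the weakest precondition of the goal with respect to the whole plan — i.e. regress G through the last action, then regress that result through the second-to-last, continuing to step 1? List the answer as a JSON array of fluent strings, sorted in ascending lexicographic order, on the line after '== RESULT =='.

Regress step by step:
  through step 4 (go(rmC,rmD)): drop {robot_in(rmD)}, keep {carry(b5,left)}, require {robot_in(rmC)}
    → {carry(b5,left), robot_in(rmC)}
  through step 3 (go(rmD,rmC)): drop {robot_in(rmC)}, keep {carry(b5,left)}, require {robot_in(rmD)}
    → {carry(b5,left), robot_in(rmD)}
  through step 2 (pick(b5,rmD,left)): drop {carry(b5,left)}, keep {robot_in(rmD)}, require {ball_in(b5,rmD), free(left), robot_in(rmD)}
    → {ball_in(b5,rmD), free(left), robot_in(rmD)}
  through step 1 (go(rmA,rmD)): drop {robot_in(rmD)}, keep {ball_in(b5,rmD), free(left)}, require {robot_in(rmA)}
    → {ball_in(b5,rmD), free(left), robot_in(rmA)}

== RESULT ==
["ball_in(b5,rmD)", "free(left)", "robot_in(rmA)"]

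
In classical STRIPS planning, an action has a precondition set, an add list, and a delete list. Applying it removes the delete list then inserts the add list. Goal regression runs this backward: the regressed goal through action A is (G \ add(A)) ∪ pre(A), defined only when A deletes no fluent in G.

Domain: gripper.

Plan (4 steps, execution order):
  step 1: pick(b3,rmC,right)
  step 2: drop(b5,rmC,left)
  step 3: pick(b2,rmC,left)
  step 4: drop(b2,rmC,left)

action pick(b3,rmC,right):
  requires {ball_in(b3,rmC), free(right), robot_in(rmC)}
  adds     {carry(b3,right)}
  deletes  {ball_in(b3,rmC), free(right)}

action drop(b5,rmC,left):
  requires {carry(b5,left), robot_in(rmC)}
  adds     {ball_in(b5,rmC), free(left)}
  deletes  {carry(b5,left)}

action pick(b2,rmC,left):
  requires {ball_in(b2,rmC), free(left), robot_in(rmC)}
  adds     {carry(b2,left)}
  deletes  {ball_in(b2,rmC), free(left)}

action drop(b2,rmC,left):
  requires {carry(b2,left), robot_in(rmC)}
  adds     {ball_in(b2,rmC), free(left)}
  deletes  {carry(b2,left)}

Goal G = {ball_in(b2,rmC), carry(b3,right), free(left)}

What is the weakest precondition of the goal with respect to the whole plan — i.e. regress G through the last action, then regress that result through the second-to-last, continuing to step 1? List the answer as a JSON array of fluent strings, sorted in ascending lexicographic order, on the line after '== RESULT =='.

Regress step by step:
  through step 4 (drop(b2,rmC,left)): drop {ball_in(b2,rmC), free(left)}, keep {carry(b3,right)}, require {carry(b2,left), robot_in(rmC)}
    → {carry(b2,left), carry(b3,right), robot_in(rmC)}
  through step 3 (pick(b2,rmC,left)): drop {carry(b2,left)}, keep {carry(b3,right), robot_in(rmC)}, require {ball_in(b2,rmC), free(left), robot_in(rmC)}
    → {ball_in(b2,rmC), carry(b3,right), free(left), robot_in(rmC)}
  through step 2 (drop(b5,rmC,left)): drop {free(left)}, keep {ball_in(b2,rmC), carry(b3,right), robot_in(rmC)}, require {carry(b5,left), robot_in(rmC)}
    → {ball_in(b2,rmC), carry(b3,right), carry(b5,left), robot_in(rmC)}
  through step 1 (pick(b3,rmC,right)): drop {carry(b3,right)}, keep {ball_in(b2,rmC), carry(b5,left), robot_in(rmC)}, require {ball_in(b3,rmC), free(right), robot_in(rmC)}
    → {ball_in(b2,rmC), ball_in(b3,rmC), carry(b5,left), free(right), robot_in(rmC)}

== RESULT ==
["ball_in(b2,rmC)", "ball_in(b3,rmC)", "carry(b5,left)", "free(right)", "robot_in(rmC)"]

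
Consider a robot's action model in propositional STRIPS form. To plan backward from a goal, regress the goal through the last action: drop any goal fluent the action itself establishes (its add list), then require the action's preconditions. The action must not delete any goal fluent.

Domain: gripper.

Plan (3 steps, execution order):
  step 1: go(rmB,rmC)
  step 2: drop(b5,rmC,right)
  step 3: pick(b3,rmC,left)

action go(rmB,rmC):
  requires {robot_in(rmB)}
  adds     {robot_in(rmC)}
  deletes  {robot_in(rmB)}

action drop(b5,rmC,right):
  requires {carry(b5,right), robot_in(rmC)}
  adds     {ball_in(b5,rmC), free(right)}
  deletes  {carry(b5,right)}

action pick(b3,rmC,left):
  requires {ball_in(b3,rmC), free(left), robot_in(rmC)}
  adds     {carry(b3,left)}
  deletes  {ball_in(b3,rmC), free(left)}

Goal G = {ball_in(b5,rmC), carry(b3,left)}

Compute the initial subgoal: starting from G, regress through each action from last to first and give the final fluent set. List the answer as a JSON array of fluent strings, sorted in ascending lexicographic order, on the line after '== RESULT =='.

Regress step by step:
  through step 3 (pick(b3,rmC,left)): drop {carry(b3,left)}, keep {ball_in(b5,rmC)}, require {ball_in(b3,rmC), free(left), robot_in(rmC)}
    → {ball_in(b3,rmC), ball_in(b5,rmC), free(left), robot_in(rmC)}
  through step 2 (drop(b5,rmC,right)): drop {ball_in(b5,rmC)}, keep {ball_in(b3,rmC), free(left), robot_in(rmC)}, require {carry(b5,right), robot_in(rmC)}
    → {ball_in(b3,rmC), carry(b5,right), free(left), robot_in(rmC)}
  through step 1 (go(rmB,rmC)): drop {robot_in(rmC)}, keep {ball_in(b3,rmC), carry(b5,right), free(left)}, require {robot_in(rmB)}
    → {ball_in(b3,rmC), carry(b5,right), free(left), robot_in(rmB)}

== RESULT ==
["ball_in(b3,rmC)", "carry(b5,right)", "free(left)", "robot_in(rmB)"]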